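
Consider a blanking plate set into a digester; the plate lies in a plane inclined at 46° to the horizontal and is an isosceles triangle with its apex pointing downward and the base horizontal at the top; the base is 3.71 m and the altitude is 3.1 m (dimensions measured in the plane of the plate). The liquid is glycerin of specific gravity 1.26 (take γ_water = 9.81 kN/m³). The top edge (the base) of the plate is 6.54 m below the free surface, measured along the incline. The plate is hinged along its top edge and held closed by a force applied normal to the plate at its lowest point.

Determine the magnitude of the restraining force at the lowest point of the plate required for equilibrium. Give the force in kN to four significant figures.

P ≈ 137.9 kN

γ = 1.26 × 9.81 = 12.3606 kN/m³.
Let θ = 46° be the plate's angle to the horizontal; measure y along the incline from where the plane meets the free surface. Vertical depth h = y·sinθ with sinθ = 0.719340.
With the apex down, the centroid sits h/3 = 3.1/3 = 1.03333 m below the base (the top edge), so y_c = 6.54 + 1.03333 = 7.57333 m and h_c = 7.57333 × 0.719340 = 5.4478 m.
A = ½ × 3.71 × 3.1 = 5.7505 m².
Resultant F = γ·h_c·A = 12.3606 × 5.4478 × 5.7505 = 387.228 kN.
I_c = b·h³/36 = 3.71 × 3.1³/36 = 3.07013 m⁴.
Centre of pressure: y_p = y_c + I_c/(y_c·A) = 7.57333 + 3.07013/(7.57333 × 5.7505) = 7.57333 + 0.070496 = 7.64383 m along the plane.
The resultant acts 1.03333 + 0.070496 = 1.10383 m (along the plate) below the hinge at the top edge, so the moment about the hinge is M = F × 1.10383 = 387.228 × 1.10383 = 427.434 kN·m.
A normal force at the bottom, 3.1 m from the hinge, must supply this moment: P = 427.434/3.1 = 137.882 kN.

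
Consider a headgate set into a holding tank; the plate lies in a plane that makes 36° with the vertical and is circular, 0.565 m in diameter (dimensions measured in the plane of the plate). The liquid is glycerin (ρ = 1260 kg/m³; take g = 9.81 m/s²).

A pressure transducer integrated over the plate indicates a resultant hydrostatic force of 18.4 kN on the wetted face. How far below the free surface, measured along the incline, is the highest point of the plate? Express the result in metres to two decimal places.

γ = ρg = 1260 × 9.81 / 1000 = 12.3606 kN/m³.
A = π(0.2825)² = 0.250719 m².
From F = γ·h_c·A, the centroid depth is h_c = 18.4/(12.3606 × 0.250719) = 5.93733 m.
The plate makes 36° with the vertical, i.e. θ = 90° − 36° = 54° to the horizontal. Measuring y along the incline from the free-surface line, vertical depth h = y·sinθ with sinθ = 0.809017.
Along the incline, y_c = h_c/sinθ = 5.93733/0.809017 = 7.33894 m.
The centroid is at the centre, 0.2825 m below the top of the plate, so the highest point sits at y_top = 7.33894 − 0.2825 = 7.05644 m along the incline.

y_top ≈ 7.06 m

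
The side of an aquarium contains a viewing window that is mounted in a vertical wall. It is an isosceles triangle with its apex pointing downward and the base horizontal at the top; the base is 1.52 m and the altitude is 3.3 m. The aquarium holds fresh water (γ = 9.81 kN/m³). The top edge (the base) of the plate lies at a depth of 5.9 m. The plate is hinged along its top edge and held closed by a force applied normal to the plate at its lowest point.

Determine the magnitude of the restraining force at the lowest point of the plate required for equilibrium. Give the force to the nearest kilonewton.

γ = 9.81 kN/m³.
With the apex down, the centroid sits h/3 = 3.3/3 = 1.1 m below the base (the top edge), so the centroid depth is h_c = 5.9 + 1.1 = 7 m.
A = ½ × 1.52 × 3.3 = 2.508 m².
Resultant F = γ·h_c·A = 9.81 × 7 × 2.508 = 172.224 kN.
I_c = b·h³/36 = 1.52 × 3.3³/36 = 1.51734 m⁴.
Centre of pressure: y_p = y_c + I_c/(y_c·A) = 7 + 1.51734/(7 × 2.508) = 7 + 0.0864286 = 7.08643 m along the plane.
The resultant acts 1.1 + 0.0864286 = 1.18643 m (along the plate) below the hinge at the top edge, so the moment about the hinge is M = F × 1.18643 = 172.224 × 1.18643 = 204.332 kN·m.
A normal force at the bottom, 3.3 m from the hinge, must supply this moment: P = 204.332/3.3 = 61.9188 kN.

P ≈ 62 kN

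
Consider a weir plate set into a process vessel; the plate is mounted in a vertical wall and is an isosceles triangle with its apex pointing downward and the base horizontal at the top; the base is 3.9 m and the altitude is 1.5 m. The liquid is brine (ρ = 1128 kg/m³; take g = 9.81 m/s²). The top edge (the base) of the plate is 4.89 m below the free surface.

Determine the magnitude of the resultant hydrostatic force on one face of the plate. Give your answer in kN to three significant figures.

γ = ρg = 1128 × 9.81 / 1000 = 11.06568 kN/m³.
With the apex down, the centroid sits h/3 = 1.5/3 = 0.5 m below the base (the top edge), so the centroid depth is h_c = 4.89 + 0.5 = 5.39 m.
A = ½ × 3.9 × 1.5 = 2.925 m².
Resultant F = γ·h_c·A = 11.06568 × 5.39 × 2.925 = 174.459 kN.

F ≈ 174 kN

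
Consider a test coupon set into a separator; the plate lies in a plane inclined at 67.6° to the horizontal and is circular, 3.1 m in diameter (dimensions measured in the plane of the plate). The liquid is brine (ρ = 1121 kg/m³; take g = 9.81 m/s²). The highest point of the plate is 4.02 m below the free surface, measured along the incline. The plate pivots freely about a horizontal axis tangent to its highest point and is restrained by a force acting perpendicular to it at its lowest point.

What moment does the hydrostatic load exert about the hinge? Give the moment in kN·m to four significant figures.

γ = ρg = 1121 × 9.81 / 1000 = 10.99701 kN/m³.
Let θ = 67.6° be the plate's angle to the horizontal; measure y along the incline from where the plane meets the free surface. Vertical depth h = y·sinθ with sinθ = 0.924546.
The centroid is at the centre, 1.55 m below the top of the plate, so y_c = 4.02 + 1.55 = 5.57 m and h_c = 5.57 × 0.924546 = 5.14972 m.
A = π(1.55)² = 7.54768 m².
Resultant F = γ·h_c·A = 10.99701 × 5.14972 × 7.54768 = 427.437 kN.
I_c = πr⁴/4 = π × 1.55⁴/4 = 4.53332 m⁴.
Centre of pressure: y_p = y_c + I_c/(y_c·A) = 5.57 + 4.53332/(5.57 × 7.54768) = 5.57 + 0.107832 = 5.67783 m along the plane.
The resultant acts 1.55 + 0.107832 = 1.65783 m (along the plate) below the hinge at the top edge, so the moment about the hinge is M = F × 1.65783 = 427.437 × 1.65783 = 708.618 kN·m.

M ≈ 708.6 kN·m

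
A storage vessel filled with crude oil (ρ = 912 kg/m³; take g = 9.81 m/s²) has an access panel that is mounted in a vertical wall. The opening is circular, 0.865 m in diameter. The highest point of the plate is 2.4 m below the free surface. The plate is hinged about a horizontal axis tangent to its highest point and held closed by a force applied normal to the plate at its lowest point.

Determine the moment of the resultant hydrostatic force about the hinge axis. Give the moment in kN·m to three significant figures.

γ = ρg = 912 × 9.81 / 1000 = 8.94672 kN/m³.
The centroid is at the centre, 0.4325 m below the top of the plate, so the centroid depth is h_c = 2.4 + 0.4325 = 2.8325 m.
A = π(0.4325)² = 0.587655 m².
Resultant F = γ·h_c·A = 8.94672 × 2.8325 × 0.587655 = 14.8921 kN.
I_c = πr⁴/4 = π × 0.4325⁴/4 = 0.0274811 m⁴.
Centre of pressure: y_p = y_c + I_c/(y_c·A) = 2.8325 + 0.0274811/(2.8325 × 0.587655) = 2.8325 + 0.0165098 = 2.84901 m along the plane.
The resultant acts 0.4325 + 0.0165098 = 0.44901 m (along the plate) below the hinge at the top edge, so the moment about the hinge is M = F × 0.44901 = 14.8921 × 0.44901 = 6.6867 kN·m.

M ≈ 6.69 kN·m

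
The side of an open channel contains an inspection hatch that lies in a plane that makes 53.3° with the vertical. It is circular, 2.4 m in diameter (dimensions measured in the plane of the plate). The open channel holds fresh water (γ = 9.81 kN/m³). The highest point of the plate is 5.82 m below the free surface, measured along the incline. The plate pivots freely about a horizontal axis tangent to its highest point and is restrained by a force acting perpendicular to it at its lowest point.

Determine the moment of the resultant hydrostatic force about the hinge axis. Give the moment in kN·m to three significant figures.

M ≈ 233 kN·m

γ = 9.81 kN/m³.
The plate makes 53.3° with the vertical, i.e. θ = 90° − 53.3° = 36.7° to the horizontal. Measuring y along the incline from the free-surface line, vertical depth h = y·sinθ with sinθ = 0.597625.
The centroid is at the centre, 1.2 m below the top of the plate, so y_c = 5.82 + 1.2 = 7.02 m and h_c = 7.02 × 0.597625 = 4.19533 m.
A = π(1.2)² = 4.52389 m².
Resultant F = γ·h_c·A = 9.81 × 4.19533 × 4.52389 = 186.186 kN.
I_c = πr⁴/4 = π × 1.2⁴/4 = 1.6286 m⁴.
Centre of pressure: y_p = y_c + I_c/(y_c·A) = 7.02 + 1.6286/(7.02 × 4.52389) = 7.02 + 0.051282 = 7.07128 m along the plane.
The resultant acts 1.2 + 0.051282 = 1.25128 m (along the plate) below the hinge at the top edge, so the moment about the hinge is M = F × 1.25128 = 186.186 × 1.25128 = 232.971 kN·m.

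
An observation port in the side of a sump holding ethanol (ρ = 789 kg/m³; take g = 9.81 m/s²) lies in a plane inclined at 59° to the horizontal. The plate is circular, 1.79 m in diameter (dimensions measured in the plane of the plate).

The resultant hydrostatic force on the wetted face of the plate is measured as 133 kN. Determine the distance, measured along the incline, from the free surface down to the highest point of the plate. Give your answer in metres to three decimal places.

γ = ρg = 789 × 9.81 / 1000 = 7.74009 kN/m³.
A = π(0.895)² = 2.51649 m².
From F = γ·h_c·A, the centroid depth is h_c = 133/(7.74009 × 2.51649) = 6.82827 m.
Let θ = 59° be the plate's angle to the horizontal; measure y along the incline from where the plane meets the free surface. Vertical depth h = y·sinθ with sinθ = 0.857167.
Along the incline, y_c = h_c/sinθ = 6.82827/0.857167 = 7.96609 m.
The centroid is at the centre, 0.895 m below the top of the plate, so the highest point sits at y_top = 7.96609 − 0.895 = 7.07109 m along the incline.

y_top ≈ 7.071 m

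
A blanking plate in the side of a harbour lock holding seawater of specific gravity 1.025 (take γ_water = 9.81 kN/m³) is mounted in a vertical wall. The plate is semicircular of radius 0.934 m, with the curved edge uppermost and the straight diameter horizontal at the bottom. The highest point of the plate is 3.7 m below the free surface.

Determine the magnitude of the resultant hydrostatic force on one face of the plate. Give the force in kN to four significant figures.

γ = 1.025 × 9.81 = 10.05525 kN/m³.
The centroid lies 4r/(3π) = 0.396402 m above the diameter, so r − 4r/(3π) = 0.934 − 0.396402 = 0.537598 m below the topmost point, so the centroid depth is h_c = 3.7 + 0.537598 = 4.2376 m.
A = πr²/2 = π × 0.934²/2 = 1.37029 m².
Resultant F = γ·h_c·A = 10.05525 × 4.2376 × 1.37029 = 58.3882 kN.

F ≈ 58.39 kN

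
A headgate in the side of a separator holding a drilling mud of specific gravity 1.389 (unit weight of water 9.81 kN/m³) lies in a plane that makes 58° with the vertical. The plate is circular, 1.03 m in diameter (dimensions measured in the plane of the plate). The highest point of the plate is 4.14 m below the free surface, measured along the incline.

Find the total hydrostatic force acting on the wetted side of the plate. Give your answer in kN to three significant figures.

γ = 1.389 × 9.81 = 13.62609 kN/m³.
The plate makes 58° with the vertical, i.e. θ = 90° − 58° = 32° to the horizontal. Measuring y along the incline from the free-surface line, vertical depth h = y·sinθ with sinθ = 0.529919.
The centroid is at the centre, 0.515 m below the top of the plate, so y_c = 4.14 + 0.515 = 4.655 m and h_c = 4.655 × 0.529919 = 2.46677 m.
A = π(0.515)² = 0.833229 m².
Resultant F = γ·h_c·A = 13.62609 × 2.46677 × 0.833229 = 28.0069 kN.

F ≈ 28.0 kN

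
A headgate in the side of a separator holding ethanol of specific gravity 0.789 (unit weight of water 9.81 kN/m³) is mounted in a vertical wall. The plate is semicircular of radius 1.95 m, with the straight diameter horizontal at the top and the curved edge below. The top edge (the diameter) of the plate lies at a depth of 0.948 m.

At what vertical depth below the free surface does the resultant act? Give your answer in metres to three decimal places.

h_p = 1.925 m

γ = 0.789 × 9.81 = 7.74009 kN/m³.
The centroid of a semicircle lies 4r/(3π) = 0.827606 m from the diameter, here below the top edge, so the centroid depth is h_c = 0.948 + 0.827606 = 1.77561 m.
A = πr²/2 = π × 1.95²/2 = 5.97295 m².
Resultant F = γ·h_c·A = 7.74009 × 1.77561 × 5.97295 = 82.0885 kN.
I_c = (π/8 − 8/(9π))·r⁴ = 0.109757 × 1.95⁴ = 1.58698 m⁴.
Centre of pressure: y_p = y_c + I_c/(y_c·A) = 1.77561 + 1.58698/(1.77561 × 5.97295) = 1.77561 + 0.149636 = 1.92525 m along the plane.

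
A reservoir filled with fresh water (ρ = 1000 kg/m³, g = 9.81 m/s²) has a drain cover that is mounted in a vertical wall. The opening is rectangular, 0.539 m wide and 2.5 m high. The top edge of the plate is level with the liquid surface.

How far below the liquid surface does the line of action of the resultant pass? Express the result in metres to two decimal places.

γ = ρg = 1000 × 9.81 = 9810 N/m³ = 9.81 kN/m³.
The centroid lies 2.5/2 = 1.25 m below the top edge, so the centroid depth is h_c = 1.25 m.
A = 0.539 × 2.5 = 1.3475 m².
Resultant F = γ·h_c·A = 9.81 × 1.25 × 1.3475 = 16.5237 kN.
I_c = b·h³/12 = 0.539 × 2.5³/12 = 0.701823 m⁴.
Centre of pressure: y_p = y_c + I_c/(y_c·A) = 1.25 + 0.701823/(1.25 × 1.3475) = 1.25 + 0.416667 = 1.66667 m along the plane.

h_p = 1.67 m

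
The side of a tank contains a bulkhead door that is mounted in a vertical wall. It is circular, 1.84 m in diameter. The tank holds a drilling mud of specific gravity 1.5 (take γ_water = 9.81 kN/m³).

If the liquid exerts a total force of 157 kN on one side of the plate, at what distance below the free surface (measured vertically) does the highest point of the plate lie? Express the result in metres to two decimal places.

γ = 1.5 × 9.81 = 14.715 kN/m³.
A = π(0.92)² = 2.65904 m².
From F = γ·h_c·A, the centroid depth is h_c = 157/(14.715 × 2.65904) = 4.0125 m.
The centroid is at the centre, 0.92 m below the top of the plate, so the highest point sits at h_top = 4.0125 − 0.92 = 3.0925 m below the surface.

d_top ≈ 3.09 m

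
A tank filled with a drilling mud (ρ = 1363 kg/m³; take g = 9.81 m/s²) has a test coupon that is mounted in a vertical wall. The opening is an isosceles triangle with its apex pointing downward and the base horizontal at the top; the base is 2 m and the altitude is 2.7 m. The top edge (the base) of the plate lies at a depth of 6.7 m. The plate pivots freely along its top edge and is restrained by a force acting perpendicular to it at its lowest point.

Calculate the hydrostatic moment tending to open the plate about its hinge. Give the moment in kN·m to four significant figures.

M ≈ 261.6 kN·m

γ = ρg = 1363 × 9.81 / 1000 = 13.37103 kN/m³.
With the apex down, the centroid sits h/3 = 2.7/3 = 0.9 m below the base (the top edge), so the centroid depth is h_c = 6.7 + 0.9 = 7.6 m.
A = ½ × 2 × 2.7 = 2.7 m².
Resultant F = γ·h_c·A = 13.37103 × 7.6 × 2.7 = 274.374 kN.
I_c = b·h³/36 = 2 × 2.7³/36 = 1.0935 m⁴.
Centre of pressure: y_p = y_c + I_c/(y_c·A) = 7.6 + 1.0935/(7.6 × 2.7) = 7.6 + 0.0532895 = 7.65329 m along the plane.
The resultant acts 0.9 + 0.0532895 = 0.95329 m (along the plate) below the hinge at the top edge, so the moment about the hinge is M = F × 0.95329 = 274.374 × 0.95329 = 261.558 kN·m.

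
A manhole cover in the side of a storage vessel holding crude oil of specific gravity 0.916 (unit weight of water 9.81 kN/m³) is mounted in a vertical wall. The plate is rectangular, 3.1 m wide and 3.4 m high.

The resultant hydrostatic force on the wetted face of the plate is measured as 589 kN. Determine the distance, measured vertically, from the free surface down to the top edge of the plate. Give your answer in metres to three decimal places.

γ = 0.916 × 9.81 = 8.98596 kN/m³.
A = 3.1 × 3.4 = 10.54 m².
From F = γ·h_c·A, the centroid depth is h_c = 589/(8.98596 × 10.54) = 6.21885 m.
The centroid lies 3.4/2 = 1.7 m below the top edge, so the top edge sits at h_top = 6.21885 − 1.7 = 4.51885 m below the surface.

d_top ≈ 4.519 m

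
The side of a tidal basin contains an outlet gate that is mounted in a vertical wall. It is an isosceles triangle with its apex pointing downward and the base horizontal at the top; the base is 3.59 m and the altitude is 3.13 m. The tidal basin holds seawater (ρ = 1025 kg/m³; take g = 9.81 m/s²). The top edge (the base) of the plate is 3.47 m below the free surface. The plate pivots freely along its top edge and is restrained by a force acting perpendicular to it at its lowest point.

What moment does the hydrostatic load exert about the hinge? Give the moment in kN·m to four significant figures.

M ≈ 296.8 kN·m

γ = ρg = 1025 × 9.81 / 1000 = 10.05525 kN/m³.
With the apex down, the centroid sits h/3 = 3.13/3 = 1.04333 m below the base (the top edge), so the centroid depth is h_c = 3.47 + 1.04333 = 4.51333 m.
A = ½ × 3.59 × 3.13 = 5.61835 m².
Resultant F = γ·h_c·A = 10.05525 × 4.51333 × 5.61835 = 254.976 kN.
I_c = b·h³/36 = 3.59 × 3.13³/36 = 3.05791 m⁴.
Centre of pressure: y_p = y_c + I_c/(y_c·A) = 4.51333 + 3.05791/(4.51333 × 5.61835) = 4.51333 + 0.120592 = 4.63392 m along the plane.
The resultant acts 1.04333 + 0.120592 = 1.16392 m (along the plate) below the hinge at the top edge, so the moment about the hinge is M = F × 1.16392 = 254.976 × 1.16392 = 296.772 kN·m.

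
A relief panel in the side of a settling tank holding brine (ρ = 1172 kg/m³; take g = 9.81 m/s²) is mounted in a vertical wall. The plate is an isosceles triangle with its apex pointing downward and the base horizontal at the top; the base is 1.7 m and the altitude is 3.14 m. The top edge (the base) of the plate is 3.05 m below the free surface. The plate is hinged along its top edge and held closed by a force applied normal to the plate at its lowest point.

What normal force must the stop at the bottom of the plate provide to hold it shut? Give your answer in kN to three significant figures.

γ = ρg = 1172 × 9.81 / 1000 = 11.49732 kN/m³.
With the apex down, the centroid sits h/3 = 3.14/3 = 1.04667 m below the base (the top edge), so the centroid depth is h_c = 3.05 + 1.04667 = 4.09667 m.
A = ½ × 1.7 × 3.14 = 2.669 m².
Resultant F = γ·h_c·A = 11.49732 × 4.09667 × 2.669 = 125.712 kN.
I_c = b·h³/36 = 1.7 × 3.14³/36 = 1.46196 m⁴.
Centre of pressure: y_p = y_c + I_c/(y_c·A) = 4.09667 + 1.46196/(4.09667 × 2.669) = 4.09667 + 0.133708 = 4.23038 m along the plane.
The resultant acts 1.04667 + 0.133708 = 1.18038 m (along the plate) below the hinge at the top edge, so the moment about the hinge is M = F × 1.18038 = 125.712 × 1.18038 = 148.388 kN·m.
A normal force at the bottom, 3.14 m from the hinge, must supply this moment: P = 148.388/3.14 = 47.2573 kN.

P ≈ 47.3 kN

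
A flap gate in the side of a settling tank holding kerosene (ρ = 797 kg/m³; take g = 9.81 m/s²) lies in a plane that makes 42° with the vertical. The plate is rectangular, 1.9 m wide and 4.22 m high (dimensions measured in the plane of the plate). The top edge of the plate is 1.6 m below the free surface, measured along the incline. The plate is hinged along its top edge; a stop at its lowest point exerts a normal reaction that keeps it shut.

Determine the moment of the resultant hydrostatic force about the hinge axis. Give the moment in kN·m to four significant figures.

γ = ρg = 797 × 9.81 / 1000 = 7.81857 kN/m³.
The plate makes 42° with the vertical, i.e. θ = 90° − 42° = 48° to the horizontal. Measuring y along the incline from the free-surface line, vertical depth h = y·sinθ with sinθ = 0.743145.
The centroid lies 4.22/2 = 2.11 m below the top edge, so y_c = 1.6 + 2.11 = 3.71 m and h_c = 3.71 × 0.743145 = 2.75707 m.
A = 1.9 × 4.22 = 8.018 m².
Resultant F = γ·h_c·A = 7.81857 × 2.75707 × 8.018 = 172.839 kN.
I_c = b·h³/12 = 1.9 × 4.22³/12 = 11.899 m⁴.
Centre of pressure: y_p = y_c + I_c/(y_c·A) = 3.71 + 11.899/(3.71 × 8.018) = 3.71 + 0.40001 = 4.11001 m along the plane.
The resultant acts 2.11 + 0.40001 = 2.51001 m (along the plate) below the hinge at the top edge, so the moment about the hinge is M = F × 2.51001 = 172.839 × 2.51001 = 433.828 kN·m.

M ≈ 433.8 kN·m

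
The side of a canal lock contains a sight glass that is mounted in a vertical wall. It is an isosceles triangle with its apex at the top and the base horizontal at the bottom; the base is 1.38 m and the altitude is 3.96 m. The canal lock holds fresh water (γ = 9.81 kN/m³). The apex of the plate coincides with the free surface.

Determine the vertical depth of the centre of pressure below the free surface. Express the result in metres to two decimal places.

h_p = 2.97 m

γ = 9.81 kN/m³.
With the apex up, the centroid sits 2h/3 = 2 × 3.96/3 = 2.64 m below the apex, so the centroid depth is h_c = 2.64 m.
A = ½ × 1.38 × 3.96 = 2.7324 m².
Resultant F = γ·h_c·A = 9.81 × 2.64 × 2.7324 = 70.7648 kN.
I_c = b·h³/36 = 1.38 × 3.96³/36 = 2.38047 m⁴.
Centre of pressure: y_p = y_c + I_c/(y_c·A) = 2.64 + 2.38047/(2.64 × 2.7324) = 2.64 + 0.33 = 2.97 m along the plane.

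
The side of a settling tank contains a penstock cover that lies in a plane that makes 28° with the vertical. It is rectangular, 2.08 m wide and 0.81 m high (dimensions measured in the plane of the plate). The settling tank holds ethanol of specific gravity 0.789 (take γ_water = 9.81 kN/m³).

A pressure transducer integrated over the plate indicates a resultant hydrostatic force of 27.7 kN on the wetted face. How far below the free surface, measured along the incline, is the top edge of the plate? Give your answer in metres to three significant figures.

y_top ≈ 2.00 m

γ = 0.789 × 9.81 = 7.74009 kN/m³.
A = 2.08 × 0.81 = 1.6848 m².
From F = γ·h_c·A, the centroid depth is h_c = 27.7/(7.74009 × 1.6848) = 2.12415 m.
The plate makes 28° with the vertical, i.e. θ = 90° − 28° = 62° to the horizontal. Measuring y along the incline from the free-surface line, vertical depth h = y·sinθ with sinθ = 0.882948.
Along the incline, y_c = h_c/sinθ = 2.12415/0.882948 = 2.40575 m.
The centroid lies 0.81/2 = 0.405 m below the top edge, so the top edge sits at y_top = 2.40575 − 0.405 = 2.00075 m along the incline.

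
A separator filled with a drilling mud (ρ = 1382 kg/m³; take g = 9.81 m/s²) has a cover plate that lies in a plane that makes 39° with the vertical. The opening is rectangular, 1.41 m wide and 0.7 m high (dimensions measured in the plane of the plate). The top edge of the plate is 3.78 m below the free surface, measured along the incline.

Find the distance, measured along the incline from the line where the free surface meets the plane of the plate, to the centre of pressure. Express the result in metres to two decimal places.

y_p = 4.14 m

γ = ρg = 1382 × 9.81 / 1000 = 13.55742 kN/m³.
The plate makes 39° with the vertical, i.e. θ = 90° − 39° = 51° to the horizontal. Measuring y along the incline from the free-surface line, vertical depth h = y·sinθ with sinθ = 0.777146.
The centroid lies 0.7/2 = 0.35 m below the top edge, so y_c = 3.78 + 0.35 = 4.13 m and h_c = 4.13 × 0.777146 = 3.20961 m.
A = 1.41 × 0.7 = 0.987 m².
Resultant F = γ·h_c·A = 13.55742 × 3.20961 × 0.987 = 42.9483 kN.
I_c = b·h³/12 = 1.41 × 0.7³/12 = 0.0403025 m⁴.
Centre of pressure: y_p = y_c + I_c/(y_c·A) = 4.13 + 0.0403025/(4.13 × 0.987) = 4.13 + 0.00988701 = 4.13989 m along the plane.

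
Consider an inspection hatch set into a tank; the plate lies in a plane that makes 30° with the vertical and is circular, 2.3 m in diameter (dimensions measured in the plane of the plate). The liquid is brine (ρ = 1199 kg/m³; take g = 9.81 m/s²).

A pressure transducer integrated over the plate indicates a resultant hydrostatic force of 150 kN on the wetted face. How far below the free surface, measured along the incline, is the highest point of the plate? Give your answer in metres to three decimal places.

y_top ≈ 2.394 m

γ = ρg = 1199 × 9.81 / 1000 = 11.76219 kN/m³.
A = π(1.15)² = 4.15476 m².
From F = γ·h_c·A, the centroid depth is h_c = 150/(11.76219 × 4.15476) = 3.06943 m.
The plate makes 30° with the vertical, i.e. θ = 90° − 30° = 60° to the horizontal. Measuring y along the incline from the free-surface line, vertical depth h = y·sinθ with sinθ = 0.866025.
Along the incline, y_c = h_c/sinθ = 3.06943/0.866025 = 3.54427 m.
The centroid is at the centre, 1.15 m below the top of the plate, so the highest point sits at y_top = 3.54427 − 1.15 = 2.39427 m along the incline.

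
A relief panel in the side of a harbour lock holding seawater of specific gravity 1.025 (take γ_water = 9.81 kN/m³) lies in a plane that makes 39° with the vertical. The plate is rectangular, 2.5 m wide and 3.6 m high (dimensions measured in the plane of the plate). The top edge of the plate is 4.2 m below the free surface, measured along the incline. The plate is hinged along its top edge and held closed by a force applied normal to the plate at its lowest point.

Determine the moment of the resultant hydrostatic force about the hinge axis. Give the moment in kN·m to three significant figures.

γ = 1.025 × 9.81 = 10.05525 kN/m³.
The plate makes 39° with the vertical, i.e. θ = 90° − 39° = 51° to the horizontal. Measuring y along the incline from the free-surface line, vertical depth h = y·sinθ with sinθ = 0.777146.
The centroid lies 3.6/2 = 1.8 m below the top edge, so y_c = 4.2 + 1.8 = 6 m and h_c = 6 × 0.777146 = 4.66288 m.
A = 2.5 × 3.6 = 9 m².
Resultant F = γ·h_c·A = 10.05525 × 4.66288 × 9 = 421.978 kN.
I_c = b·h³/12 = 2.5 × 3.6³/12 = 9.72 m⁴.
Centre of pressure: y_p = y_c + I_c/(y_c·A) = 6 + 9.72/(6 × 9) = 6 + 0.18 = 6.18 m along the plane.
The resultant acts 1.8 + 0.18 = 1.98 m (along the plate) below the hinge at the top edge, so the moment about the hinge is M = F × 1.98 = 421.978 × 1.98 = 835.516 kN·m.

M ≈ 836 kN·m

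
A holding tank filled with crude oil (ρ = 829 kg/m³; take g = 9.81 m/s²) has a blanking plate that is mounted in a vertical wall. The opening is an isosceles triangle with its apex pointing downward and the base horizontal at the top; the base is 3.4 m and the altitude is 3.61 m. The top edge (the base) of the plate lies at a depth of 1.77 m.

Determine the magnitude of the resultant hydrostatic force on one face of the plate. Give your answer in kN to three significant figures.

F ≈ 148 kN

γ = ρg = 829 × 9.81 / 1000 = 8.13249 kN/m³.
With the apex down, the centroid sits h/3 = 3.61/3 = 1.20333 m below the base (the top edge), so the centroid depth is h_c = 1.77 + 1.20333 = 2.97333 m.
A = ½ × 3.4 × 3.61 = 6.137 m².
Resultant F = γ·h_c·A = 8.13249 × 2.97333 × 6.137 = 148.396 kN.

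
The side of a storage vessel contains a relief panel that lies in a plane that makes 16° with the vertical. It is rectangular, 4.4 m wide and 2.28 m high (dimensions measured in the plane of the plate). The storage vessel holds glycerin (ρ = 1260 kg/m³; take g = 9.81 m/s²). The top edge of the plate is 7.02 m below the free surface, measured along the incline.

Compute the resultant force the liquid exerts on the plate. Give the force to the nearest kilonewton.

γ = ρg = 1260 × 9.81 / 1000 = 12.3606 kN/m³.
The plate makes 16° with the vertical, i.e. θ = 90° − 16° = 74° to the horizontal. Measuring y along the incline from the free-surface line, vertical depth h = y·sinθ with sinθ = 0.961262.
The centroid lies 2.28/2 = 1.14 m below the top edge, so y_c = 7.02 + 1.14 = 8.16 m and h_c = 8.16 × 0.961262 = 7.8439 m.
A = 4.4 × 2.28 = 10.032 m².
Resultant F = γ·h_c·A = 12.3606 × 7.8439 × 10.032 = 972.656 kN.

F ≈ 973 kN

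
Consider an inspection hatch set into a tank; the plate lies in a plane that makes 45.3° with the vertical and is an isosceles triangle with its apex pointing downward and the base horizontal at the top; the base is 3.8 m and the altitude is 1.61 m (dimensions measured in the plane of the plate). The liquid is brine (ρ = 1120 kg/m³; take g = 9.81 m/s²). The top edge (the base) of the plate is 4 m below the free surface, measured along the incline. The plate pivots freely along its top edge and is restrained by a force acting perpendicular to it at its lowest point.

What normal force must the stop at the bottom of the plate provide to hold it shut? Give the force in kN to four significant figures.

P ≈ 37.86 kN

γ = ρg = 1120 × 9.81 / 1000 = 10.9872 kN/m³.
The plate makes 45.3° with the vertical, i.e. θ = 90° − 45.3° = 44.7° to the horizontal. Measuring y along the incline from the free-surface line, vertical depth h = y·sinθ with sinθ = 0.703395.
With the apex down, the centroid sits h/3 = 1.61/3 = 0.536667 m below the base (the top edge), so y_c = 4 + 0.536667 = 4.53667 m and h_c = 4.53667 × 0.703395 = 3.19107 m.
A = ½ × 3.8 × 1.61 = 3.059 m².
Resultant F = γ·h_c·A = 10.9872 × 3.19107 × 3.059 = 107.251 kN.
I_c = b·h³/36 = 3.8 × 1.61³/36 = 0.440513 m⁴.
Centre of pressure: y_p = y_c + I_c/(y_c·A) = 4.53667 + 0.440513/(4.53667 × 3.059) = 4.53667 + 0.0317426 = 4.56841 m along the plane.
The resultant acts 0.536667 + 0.0317426 = 0.56841 m (along the plate) below the hinge at the top edge, so the moment about the hinge is M = F × 0.56841 = 107.251 × 0.56841 = 60.9625 kN·m.
A normal force at the bottom, 1.61 m from the hinge, must supply this moment: P = 60.9625/1.61 = 37.8649 kN.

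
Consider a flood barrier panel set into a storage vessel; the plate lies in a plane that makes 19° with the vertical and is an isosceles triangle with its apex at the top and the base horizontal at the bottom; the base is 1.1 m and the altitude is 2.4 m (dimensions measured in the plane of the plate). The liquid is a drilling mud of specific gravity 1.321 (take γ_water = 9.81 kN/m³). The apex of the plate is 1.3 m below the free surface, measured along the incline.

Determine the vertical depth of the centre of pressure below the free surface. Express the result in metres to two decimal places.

h_p = 2.85 m

γ = 1.321 × 9.81 = 12.95901 kN/m³.
The plate makes 19° with the vertical, i.e. θ = 90° − 19° = 71° to the horizontal. Measuring y along the incline from the free-surface line, vertical depth h = y·sinθ with sinθ = 0.945519.
With the apex up, the centroid sits 2h/3 = 2 × 2.4/3 = 1.6 m below the apex, so y_c = 1.3 + 1.6 = 2.9 m and h_c = 2.9 × 0.945519 = 2.74201 m.
A = ½ × 1.1 × 2.4 = 1.32 m².
Resultant F = γ·h_c·A = 12.95901 × 2.74201 × 1.32 = 46.9045 kN.
I_c = b·h³/36 = 1.1 × 2.4³/36 = 0.4224 m⁴.
Centre of pressure: y_p = y_c + I_c/(y_c·A) = 2.9 + 0.4224/(2.9 × 1.32) = 2.9 + 0.110345 = 3.01035 m along the plane.
Vertically, h_p = y_p·sinθ = 3.01035 × 0.945519 = 2.84634 m.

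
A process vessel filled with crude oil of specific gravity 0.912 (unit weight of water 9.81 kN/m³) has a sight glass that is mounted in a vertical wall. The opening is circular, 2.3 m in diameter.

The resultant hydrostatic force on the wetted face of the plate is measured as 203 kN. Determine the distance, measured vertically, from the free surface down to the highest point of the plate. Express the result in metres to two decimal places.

γ = 0.912 × 9.81 = 8.94672 kN/m³.
A = π(1.15)² = 4.15476 m².
From F = γ·h_c·A, the centroid depth is h_c = 203/(8.94672 × 4.15476) = 5.46118 m.
The centroid is at the centre, 1.15 m below the top of the plate, so the highest point sits at h_top = 5.46118 − 1.15 = 4.31118 m below the surface.

d_top ≈ 4.31 m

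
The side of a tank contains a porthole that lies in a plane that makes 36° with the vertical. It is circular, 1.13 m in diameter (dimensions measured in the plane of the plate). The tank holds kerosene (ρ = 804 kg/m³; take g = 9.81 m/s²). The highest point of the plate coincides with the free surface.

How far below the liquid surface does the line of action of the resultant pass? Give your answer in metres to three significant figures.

γ = ρg = 804 × 9.81 / 1000 = 7.88724 kN/m³.
The plate makes 36° with the vertical, i.e. θ = 90° − 36° = 54° to the horizontal. Measuring y along the incline from the free-surface line, vertical depth h = y·sinθ with sinθ = 0.809017.
The centroid is at the centre, 0.565 m below the top of the plate, so y_c = 0.565 m and h_c = 0.565 × 0.809017 = 0.457095 m.
A = π(0.565)² = 1.00287 m².
Resultant F = γ·h_c·A = 7.88724 × 0.457095 × 1.00287 = 3.61556 kN.
I_c = πr⁴/4 = π × 0.565⁴/4 = 0.0800357 m⁴.
Centre of pressure: y_p = y_c + I_c/(y_c·A) = 0.565 + 0.0800357/(0.565 × 1.00287) = 0.565 + 0.141251 = 0.706251 m along the plane.
Vertically, h_p = y_p·sinθ = 0.706251 × 0.809017 = 0.571369 m.

h_p = 0.571 m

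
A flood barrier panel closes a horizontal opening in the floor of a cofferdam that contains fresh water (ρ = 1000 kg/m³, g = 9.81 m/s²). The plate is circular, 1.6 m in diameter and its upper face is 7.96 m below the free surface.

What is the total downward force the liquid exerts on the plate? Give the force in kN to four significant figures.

γ = ρg = 1000 × 9.81 = 9810 N/m³ = 9.81 kN/m³.
The plate is horizontal, so pressure is uniform at p = γ·h = 9.81 × 7.96 = 78.0876 kN/m².
A = π(0.8)² = 2.01062 m².
F = p·A = 78.0876 × 2.01062 = 157.004 kN.

F ≈ 157.0 kN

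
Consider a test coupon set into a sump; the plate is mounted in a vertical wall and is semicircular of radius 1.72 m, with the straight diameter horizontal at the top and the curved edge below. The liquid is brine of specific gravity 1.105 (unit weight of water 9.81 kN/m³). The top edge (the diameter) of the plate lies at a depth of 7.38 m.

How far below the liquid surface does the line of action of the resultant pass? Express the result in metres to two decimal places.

h_p = 8.14 m

γ = 1.105 × 9.81 = 10.84005 kN/m³.
The centroid of a semicircle lies 4r/(3π) = 0.729991 m from the diameter, here below the top edge, so the centroid depth is h_c = 7.38 + 0.729991 = 8.10999 m.
A = πr²/2 = π × 1.72²/2 = 4.64704 m².
Resultant F = γ·h_c·A = 10.84005 × 8.10999 × 4.64704 = 408.534 kN.
I_c = (π/8 − 8/(9π))·r⁴ = 0.109757 × 1.72⁴ = 0.960608 m⁴.
Centre of pressure: y_p = y_c + I_c/(y_c·A) = 8.10999 + 0.960608/(8.10999 × 4.64704) = 8.10999 + 0.0254888 = 8.13548 m along the plane.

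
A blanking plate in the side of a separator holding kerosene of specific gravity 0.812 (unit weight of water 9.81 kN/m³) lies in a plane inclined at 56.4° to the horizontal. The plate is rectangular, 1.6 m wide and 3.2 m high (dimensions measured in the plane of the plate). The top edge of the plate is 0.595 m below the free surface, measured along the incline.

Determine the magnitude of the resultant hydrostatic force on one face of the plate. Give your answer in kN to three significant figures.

γ = 0.812 × 9.81 = 7.96572 kN/m³.
Let θ = 56.4° be the plate's angle to the horizontal; measure y along the incline from where the plane meets the free surface. Vertical depth h = y·sinθ with sinθ = 0.832921.
The centroid lies 3.2/2 = 1.6 m below the top edge, so y_c = 0.595 + 1.6 = 2.195 m and h_c = 2.195 × 0.832921 = 1.82826 m.
A = 1.6 × 3.2 = 5.12 m².
Resultant F = γ·h_c·A = 7.96572 × 1.82826 × 5.12 = 74.5646 kN.

F ≈ 74.6 kN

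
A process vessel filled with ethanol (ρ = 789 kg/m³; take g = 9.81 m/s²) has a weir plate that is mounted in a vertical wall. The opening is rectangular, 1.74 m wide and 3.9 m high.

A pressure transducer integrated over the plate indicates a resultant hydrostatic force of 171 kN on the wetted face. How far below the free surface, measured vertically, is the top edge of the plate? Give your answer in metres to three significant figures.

γ = ρg = 789 × 9.81 / 1000 = 7.74009 kN/m³.
A = 1.74 × 3.9 = 6.786 m².
From F = γ·h_c·A, the centroid depth is h_c = 171/(7.74009 × 6.786) = 3.25564 m.
The centroid lies 3.9/2 = 1.95 m below the top edge, so the top edge sits at h_top = 3.25564 − 1.95 = 1.30564 m below the surface.

d_top ≈ 1.31 m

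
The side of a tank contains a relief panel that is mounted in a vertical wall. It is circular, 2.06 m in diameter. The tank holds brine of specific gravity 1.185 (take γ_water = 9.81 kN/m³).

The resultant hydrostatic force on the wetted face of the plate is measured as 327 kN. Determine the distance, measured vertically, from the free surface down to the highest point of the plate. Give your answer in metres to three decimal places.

d_top ≈ 7.410 m

γ = 1.185 × 9.81 = 11.62485 kN/m³.
A = π(1.03)² = 3.33292 m².
From F = γ·h_c·A, the centroid depth is h_c = 327/(11.62485 × 3.33292) = 8.43987 m.
The centroid is at the centre, 1.03 m below the top of the plate, so the highest point sits at h_top = 8.43987 − 1.03 = 7.40987 m below the surface.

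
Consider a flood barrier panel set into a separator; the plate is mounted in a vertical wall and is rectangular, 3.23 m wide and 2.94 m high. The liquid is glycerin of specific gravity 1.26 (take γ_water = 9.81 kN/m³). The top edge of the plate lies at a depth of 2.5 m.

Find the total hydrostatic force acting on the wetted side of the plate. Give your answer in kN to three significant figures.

γ = 1.26 × 9.81 = 12.3606 kN/m³.
The centroid lies 2.94/2 = 1.47 m below the top edge, so the centroid depth is h_c = 2.5 + 1.47 = 3.97 m.
A = 3.23 × 2.94 = 9.4962 m².
Resultant F = γ·h_c·A = 12.3606 × 3.97 × 9.4962 = 465.994 kN.

F ≈ 466 kN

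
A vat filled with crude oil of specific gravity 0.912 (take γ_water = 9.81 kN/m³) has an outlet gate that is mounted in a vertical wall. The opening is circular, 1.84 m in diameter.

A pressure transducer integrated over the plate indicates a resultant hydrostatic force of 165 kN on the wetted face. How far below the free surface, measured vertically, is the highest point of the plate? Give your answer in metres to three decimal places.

d_top ≈ 6.016 m

γ = 0.912 × 9.81 = 8.94672 kN/m³.
A = π(0.92)² = 2.65904 m².
From F = γ·h_c·A, the centroid depth is h_c = 165/(8.94672 × 2.65904) = 6.93578 m.
The centroid is at the centre, 0.92 m below the top of the plate, so the highest point sits at h_top = 6.93578 − 0.92 = 6.01578 m below the surface.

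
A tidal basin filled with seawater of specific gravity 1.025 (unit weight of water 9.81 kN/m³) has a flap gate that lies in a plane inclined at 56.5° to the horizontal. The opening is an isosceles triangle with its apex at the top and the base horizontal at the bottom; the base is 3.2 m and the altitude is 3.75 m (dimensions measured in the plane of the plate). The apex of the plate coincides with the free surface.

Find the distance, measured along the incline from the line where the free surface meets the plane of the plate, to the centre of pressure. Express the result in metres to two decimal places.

γ = 1.025 × 9.81 = 10.05525 kN/m³.
Let θ = 56.5° be the plate's angle to the horizontal; measure y along the incline from where the plane meets the free surface. Vertical depth h = y·sinθ with sinθ = 0.833886.
With the apex up, the centroid sits 2h/3 = 2 × 3.75/3 = 2.5 m below the apex, so y_c = 2.5 m and h_c = 2.5 × 0.833886 = 2.08472 m.
A = ½ × 3.2 × 3.75 = 6 m².
Resultant F = γ·h_c·A = 10.05525 × 2.08472 × 6 = 125.774 kN.
I_c = b·h³/36 = 3.2 × 3.75³/36 = 4.6875 m⁴.
Centre of pressure: y_p = y_c + I_c/(y_c·A) = 2.5 + 4.6875/(2.5 × 6) = 2.5 + 0.3125 = 2.8125 m along the plane.

y_p = 2.81 m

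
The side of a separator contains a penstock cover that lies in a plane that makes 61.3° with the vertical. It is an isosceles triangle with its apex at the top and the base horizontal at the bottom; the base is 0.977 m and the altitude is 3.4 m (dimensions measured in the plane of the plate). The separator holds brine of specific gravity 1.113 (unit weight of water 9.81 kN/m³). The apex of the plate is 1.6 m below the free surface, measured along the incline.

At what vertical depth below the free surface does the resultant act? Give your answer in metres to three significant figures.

h_p = 1.94 m

γ = 1.113 × 9.81 = 10.91853 kN/m³.
The plate makes 61.3° with the vertical, i.e. θ = 90° − 61.3° = 28.7° to the horizontal. Measuring y along the incline from the free-surface line, vertical depth h = y·sinθ with sinθ = 0.480223.
With the apex up, the centroid sits 2h/3 = 2 × 3.4/3 = 2.26667 m below the apex, so y_c = 1.6 + 2.26667 = 3.86667 m and h_c = 3.86667 × 0.480223 = 1.85686 m.
A = ½ × 0.977 × 3.4 = 1.6609 m².
Resultant F = γ·h_c·A = 10.91853 × 1.85686 × 1.6609 = 33.6734 kN.
I_c = b·h³/36 = 0.977 × 3.4³/36 = 1.06667 m⁴.
Centre of pressure: y_p = y_c + I_c/(y_c·A) = 3.86667 + 1.06667/(3.86667 × 1.6609) = 3.86667 + 0.166092 = 4.03276 m along the plane.
Vertically, h_p = y_p·sinθ = 4.03276 × 0.480223 = 1.93662 m.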